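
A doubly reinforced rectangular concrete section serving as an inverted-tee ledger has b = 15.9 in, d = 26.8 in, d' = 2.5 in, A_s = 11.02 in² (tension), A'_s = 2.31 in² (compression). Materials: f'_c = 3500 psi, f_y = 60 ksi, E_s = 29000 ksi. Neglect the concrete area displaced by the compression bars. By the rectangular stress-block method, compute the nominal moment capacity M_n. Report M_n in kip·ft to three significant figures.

M_n ≈ 1210 kip·ft

Assume both steels yield.
a = (A_s − A'_s) f_y/(0.85 f'_c b) = (11.02 − 2.31) × 60/(0.85 × 3.5 × 15.9) = 11.048 in.
c = a/β₁ = 11.048/0.85 = 12.998 in; ε'_s = 0.003(c − d')/c = 0.0024 ≥ ε_y = 0.0021, so the compression steel yields.
M_n = (A_s − A'_s) f_y (d − a/2) + A'_s f_y (d − d') = 522.6 × (26.8 − 5.524) + 138.6 × (26.8 − 2.5) = 11118.8 + 3368.0 = 14486.8 kip·in = 14486.8/12 = 1207.23 kip·ft.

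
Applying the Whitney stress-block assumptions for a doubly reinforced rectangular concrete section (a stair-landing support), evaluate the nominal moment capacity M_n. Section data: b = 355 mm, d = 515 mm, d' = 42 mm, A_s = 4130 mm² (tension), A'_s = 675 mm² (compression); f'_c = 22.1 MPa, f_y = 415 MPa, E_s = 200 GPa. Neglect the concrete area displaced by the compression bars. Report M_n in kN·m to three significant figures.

M_n ≈ 717 kN·m

Assume both tension and compression steel yield.
Net tension couple steel: A_s − A'_s = 3455 mm².
a = (A_s − A'_s) f_y / (0.85 f'_c b) = 1433825/(0.85 × 22.1 × 355) = 215.01 mm.
c = a/β₁ = 215.01/0.85 = 252.95 mm; ε'_s = 0.003(c − d')/c = 0.0025 ≥ f_y/E_s = 0.0021, so compression steel does yield.
M_n = (A_s − A'_s) f_y (d − a/2) + A'_s f_y (d − d') = [1433825 × (515 − 107.505) + 280125 × (515 − 42)] × 10⁻⁶ = 584.28 + 132.50 = 716.78 kN·m.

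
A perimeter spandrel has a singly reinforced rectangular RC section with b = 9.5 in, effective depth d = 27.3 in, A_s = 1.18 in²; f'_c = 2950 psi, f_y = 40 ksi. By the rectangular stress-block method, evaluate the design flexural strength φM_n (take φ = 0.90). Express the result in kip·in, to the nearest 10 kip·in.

T = A_s f_y = 1.18 × 40 = 47.2 kips.
a = T/(0.85 f'_c b) = 47.2/(0.85 × 2.95 × 9.5) = 1.981 in.
M_n = T(d − a/2) = 47.2 × (27.3 − 0.9905) = 1241.8 kip·in.
φM_n = 0.90 × 1241.8 = 1117.6 kip·in.

φM_n ≈ 1120 kip·in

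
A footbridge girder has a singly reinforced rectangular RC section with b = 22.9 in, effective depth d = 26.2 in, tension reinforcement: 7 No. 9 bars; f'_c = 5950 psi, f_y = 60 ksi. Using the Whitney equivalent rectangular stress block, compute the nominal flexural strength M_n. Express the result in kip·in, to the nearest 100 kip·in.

A_s = 7 × 1 = 7 in².
T = A_s f_y = 7 × 60 = 420 kips.
a = T/(0.85 f'_c b) = 420/(0.85 × 5.95 × 22.9) = 3.626 in.
M_n = T(d − a/2) = 420 × (26.2 − 1.813) = 10242.5 kip·in.

M_n ≈ 10200 kip·in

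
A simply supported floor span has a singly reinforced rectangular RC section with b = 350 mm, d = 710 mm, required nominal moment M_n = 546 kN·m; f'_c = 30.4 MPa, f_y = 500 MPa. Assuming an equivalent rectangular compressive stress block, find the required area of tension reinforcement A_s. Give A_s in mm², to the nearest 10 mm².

With M_n = 0.85 f'_c a b (d − a/2), solve the quadratic for a:
a = d − √(d² − 2M_n/(0.85 f'_c b)) = 710 − √(710² − 2 × 546×10⁶/(0.85 × 30.4 × 350)) = 90.84 mm.
A_s = 0.85 f'_c a b / f_y = 0.85 × 30.4 × 90.84 × 350 / 500 = 1643.1 mm².

A_s ≈ 1640 mm²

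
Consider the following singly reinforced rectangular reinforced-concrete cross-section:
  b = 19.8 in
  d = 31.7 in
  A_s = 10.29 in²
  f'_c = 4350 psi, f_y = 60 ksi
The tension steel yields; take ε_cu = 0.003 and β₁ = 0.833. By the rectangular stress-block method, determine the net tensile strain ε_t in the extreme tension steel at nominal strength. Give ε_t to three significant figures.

a = A_s f_y/(0.85 f'_c b) = 8.433 in.
β₁ = 0.833, so c = a/β₁ = 8.433/0.833 = 10.124 in.
From the linear strain diagram with ε_cu = 0.003: ε_t = 0.003 (d − c)/c = 0.003 × (31.7 − 10.124)/10.124 = 0.00639.
Since ε_t ≥ 0.005, the section is tension-controlled.

ε_t ≈ 0.00639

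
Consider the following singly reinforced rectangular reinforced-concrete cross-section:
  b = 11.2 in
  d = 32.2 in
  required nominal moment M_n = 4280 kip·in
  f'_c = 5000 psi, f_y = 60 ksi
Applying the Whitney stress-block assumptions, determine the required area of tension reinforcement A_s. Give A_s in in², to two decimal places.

A_s ≈ 2.32 in²

From M_n = 0.85 f'_c a b (d − a/2):
a = d − √(d² − 2M_n/(0.85 f'_c b)) = 32.2 − √(32.2² − 2 × 4280/(0.85 × 5 × 11.2)) = 2.925 in.
A_s = 0.85 f'_c a b / f_y = 0.85 × 5 × 2.925 × 11.2 / 60 = 2.321 in².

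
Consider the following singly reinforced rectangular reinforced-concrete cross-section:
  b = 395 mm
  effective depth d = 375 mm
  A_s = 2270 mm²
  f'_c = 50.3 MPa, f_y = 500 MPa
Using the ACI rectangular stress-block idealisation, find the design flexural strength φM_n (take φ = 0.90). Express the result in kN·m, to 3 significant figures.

φM_n ≈ 349 kN·m

T = A_s f_y = 2270 × 500 = 1135000 N = 1135 kN.
From C = T: a = T/(0.85 f'_c b) = 1135000/(0.85 × 50.3 × 395) = 67.21 mm.
M_n = T(d − a/2) = 1135 kN × (375 − 33.605) mm = 387.48 kN·m.
φM_n = 0.90 × 387.48 = 348.73 kN·m.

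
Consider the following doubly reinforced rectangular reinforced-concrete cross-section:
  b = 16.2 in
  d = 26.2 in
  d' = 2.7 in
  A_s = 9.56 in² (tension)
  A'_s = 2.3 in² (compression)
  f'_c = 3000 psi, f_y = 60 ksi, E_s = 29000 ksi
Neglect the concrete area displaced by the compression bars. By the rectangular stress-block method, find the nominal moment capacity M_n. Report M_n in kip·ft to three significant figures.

Assume both steels yield.
a = (A_s − A'_s) f_y/(0.85 f'_c b) = (9.56 − 2.3) × 60/(0.85 × 3 × 16.2) = 10.545 in.
c = a/β₁ = 10.545/0.85 = 12.406 in; ε'_s = 0.003(c − d')/c = 0.0023 ≥ ε_y = 0.0021, so the compression steel yields.
M_n = (A_s − A'_s) f_y (d − a/2) + A'_s f_y (d − d') = 435.6 × (26.2 − 5.2725) + 138 × (26.2 − 2.7) = 9116.0 + 3243.0 = 12359.0 kip·in = 12359.0/12 = 1029.92 kip·ft.

M_n ≈ 1030 kip·ft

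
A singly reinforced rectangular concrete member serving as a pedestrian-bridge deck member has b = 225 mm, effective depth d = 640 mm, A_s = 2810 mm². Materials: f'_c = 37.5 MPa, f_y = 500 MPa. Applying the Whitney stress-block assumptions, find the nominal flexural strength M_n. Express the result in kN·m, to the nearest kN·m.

T = A_s f_y = 2810 × 500 = 1405000 N = 1405 kN.
From C = T: a = T/(0.85 f'_c b) = 1405000/(0.85 × 37.5 × 225) = 195.90 mm.
M_n = T(d − a/2) = 1405 kN × (640 − 97.95) mm = 761.58 kN·m.

M_n ≈ 762 kN·m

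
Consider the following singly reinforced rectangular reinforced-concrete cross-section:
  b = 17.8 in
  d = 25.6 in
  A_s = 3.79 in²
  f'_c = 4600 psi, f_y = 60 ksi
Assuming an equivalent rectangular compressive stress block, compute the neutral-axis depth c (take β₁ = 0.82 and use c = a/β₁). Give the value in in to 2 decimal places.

c ≈ 3.98 in

T = A_s f_y = 3.79 × 60 = 227.4 kips.
a = T/(0.85 f'_c b) = 227.4/(0.85 × 4.6 × 17.8) = 3.2673 in.
With β₁ = 0.82, c = a/β₁ = 3.2673/0.82 = 3.98 in.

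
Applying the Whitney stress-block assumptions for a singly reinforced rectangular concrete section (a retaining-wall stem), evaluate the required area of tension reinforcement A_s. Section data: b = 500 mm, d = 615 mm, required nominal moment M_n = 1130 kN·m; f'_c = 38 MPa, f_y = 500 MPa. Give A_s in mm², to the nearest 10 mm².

With M_n = 0.85 f'_c a b (d − a/2), solve the quadratic for a:
a = d − √(d² − 2M_n/(0.85 f'_c b)) = 615 − √(615² − 2 × 1130×10⁶/(0.85 × 38 × 500)) = 126.85 mm.
A_s = 0.85 f'_c a b / f_y = 0.85 × 38 × 126.85 × 500 / 500 = 4097.3 mm².

A_s ≈ 4100 mm²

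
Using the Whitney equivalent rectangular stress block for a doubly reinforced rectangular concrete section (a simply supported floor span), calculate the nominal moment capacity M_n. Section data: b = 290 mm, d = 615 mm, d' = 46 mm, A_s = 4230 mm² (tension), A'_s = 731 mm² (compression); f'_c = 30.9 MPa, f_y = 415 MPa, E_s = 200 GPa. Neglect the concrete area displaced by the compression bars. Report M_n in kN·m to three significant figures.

M_n ≈ 927 kN·m

Assume both tension and compression steel yield.
Net tension couple steel: A_s − A'_s = 3499 mm².
a = (A_s − A'_s) f_y / (0.85 f'_c b) = 1452085/(0.85 × 30.9 × 290) = 190.64 mm.
c = a/β₁ = 190.64/0.829 = 229.96 mm; ε'_s = 0.003(c − d')/c = 0.0024 ≥ f_y/E_s = 0.0021, so compression steel does yield.
M_n = (A_s − A'_s) f_y (d − a/2) + A'_s f_y (d − d') = [1452085 × (615 − 95.32) + 303365 × (615 − 46)] × 10⁻⁶ = 754.62 + 172.61 = 927.23 kN·m.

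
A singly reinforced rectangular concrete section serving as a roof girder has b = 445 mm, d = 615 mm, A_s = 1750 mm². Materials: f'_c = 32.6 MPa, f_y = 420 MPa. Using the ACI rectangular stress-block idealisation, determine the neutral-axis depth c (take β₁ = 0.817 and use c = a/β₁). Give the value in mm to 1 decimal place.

T = A_s f_y = 1750 × 420 = 735000 N = 735 kN.
Setting C = 0.85 f'_c a b equal to T: a = 735000/(0.85 × 32.6 × 445) = 59.606 mm.
With β₁ = 0.817, c = a/β₁ = 59.606/0.817 = 73.0 mm.

c ≈ 73.0 mm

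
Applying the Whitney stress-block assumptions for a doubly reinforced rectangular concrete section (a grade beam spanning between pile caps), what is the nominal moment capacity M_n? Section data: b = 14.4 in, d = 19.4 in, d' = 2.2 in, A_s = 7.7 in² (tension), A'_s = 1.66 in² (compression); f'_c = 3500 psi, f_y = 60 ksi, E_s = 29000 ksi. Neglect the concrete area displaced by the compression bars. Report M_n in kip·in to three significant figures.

M_n ≈ 7210 kip·in

Assume both steels yield.
a = (A_s − A'_s) f_y/(0.85 f'_c b) = (7.7 − 1.66) × 60/(0.85 × 3.5 × 14.4) = 8.459 in.
c = a/β₁ = 8.459/0.85 = 9.952 in; ε'_s = 0.003(c − d')/c = 0.0023 ≥ ε_y = 0.0021, so the compression steel yields.
M_n = (A_s − A'_s) f_y (d − a/2) + A'_s f_y (d − d') = 362.4 × (19.4 − 4.2295) + 99.6 × (19.4 − 2.2) = 5497.8 + 1713.1 = 7210.9 kip·in.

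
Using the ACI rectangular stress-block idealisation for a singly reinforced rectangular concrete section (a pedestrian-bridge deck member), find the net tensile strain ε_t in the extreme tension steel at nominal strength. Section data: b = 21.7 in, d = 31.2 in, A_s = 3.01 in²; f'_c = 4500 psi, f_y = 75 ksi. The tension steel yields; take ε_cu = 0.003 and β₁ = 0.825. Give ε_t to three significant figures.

a = A_s f_y/(0.85 f'_c b) = 2.720 in.
β₁ = 0.825, so c = a/β₁ = 2.720/0.825 = 3.297 in.
From the linear strain diagram with ε_cu = 0.003: ε_t = 0.003 (d − c)/c = 0.003 × (31.2 − 3.297)/3.297 = 0.0254.
Since ε_t ≥ 0.005, the section is tension-controlled.

ε_t ≈ 0.0254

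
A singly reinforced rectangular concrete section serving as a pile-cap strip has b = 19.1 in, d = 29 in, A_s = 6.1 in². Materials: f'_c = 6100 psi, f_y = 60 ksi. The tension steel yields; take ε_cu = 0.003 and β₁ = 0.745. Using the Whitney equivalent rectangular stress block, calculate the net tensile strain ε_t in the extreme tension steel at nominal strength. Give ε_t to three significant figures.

ε_t ≈ 0.0145

a = A_s f_y/(0.85 f'_c b) = 3.696 in.
β₁ = 0.745, so c = a/β₁ = 3.696/0.745 = 4.961 in.
From the linear strain diagram with ε_cu = 0.003: ε_t = 0.003 (d − c)/c = 0.003 × (29 − 4.961)/4.961 = 0.0145.
Since ε_t ≥ 0.005, the section is tension-controlled.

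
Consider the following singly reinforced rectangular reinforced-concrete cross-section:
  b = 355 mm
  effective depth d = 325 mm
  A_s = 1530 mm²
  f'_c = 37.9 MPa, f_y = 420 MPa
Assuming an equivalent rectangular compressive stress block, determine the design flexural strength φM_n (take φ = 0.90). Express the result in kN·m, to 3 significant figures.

T = A_s f_y = 1530 × 420 = 642600 N = 642.6 kN.
From C = T: a = T/(0.85 f'_c b) = 642600/(0.85 × 37.9 × 355) = 56.19 mm.
M_n = T(d − a/2) = 642.6 kN × (325 − 28.095) mm = 190.79 kN·m.
φM_n = 0.90 × 190.79 = 171.71 kN·m.

φM_n ≈ 172 kN·m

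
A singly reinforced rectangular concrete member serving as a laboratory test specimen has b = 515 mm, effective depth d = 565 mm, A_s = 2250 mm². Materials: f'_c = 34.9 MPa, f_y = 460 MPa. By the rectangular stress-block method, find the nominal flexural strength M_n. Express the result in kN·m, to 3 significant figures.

M_n ≈ 550 kN·m

T = A_s f_y = 2250 × 460 = 1035000 N = 1035 kN.
From C = T: a = T/(0.85 f'_c b) = 1035000/(0.85 × 34.9 × 515) = 67.75 mm.
M_n = T(d − a/2) = 1035 kN × (565 − 33.875) mm = 549.71 kN·m.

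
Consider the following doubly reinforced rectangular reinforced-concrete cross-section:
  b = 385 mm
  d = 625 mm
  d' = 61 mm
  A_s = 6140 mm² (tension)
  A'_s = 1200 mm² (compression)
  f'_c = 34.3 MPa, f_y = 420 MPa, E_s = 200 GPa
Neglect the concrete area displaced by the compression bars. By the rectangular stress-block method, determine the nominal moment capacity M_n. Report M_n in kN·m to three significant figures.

M_n ≈ 1390 kN·m

Assume both tension and compression steel yield.
Net tension couple steel: A_s − A'_s = 4940 mm².
a = (A_s − A'_s) f_y / (0.85 f'_c b) = 2074800/(0.85 × 34.3 × 385) = 184.84 mm.
c = a/β₁ = 184.84/0.805 = 229.61 mm; ε'_s = 0.003(c − d')/c = 0.0022 ≥ f_y/E_s = 0.0021, so compression steel does yield.
M_n = (A_s − A'_s) f_y (d − a/2) + A'_s f_y (d − d') = [2074800 × (625 − 92.42) + 504000 × (625 − 61)] × 10⁻⁶ = 1105.00 + 284.26 = 1389.26 kN·m.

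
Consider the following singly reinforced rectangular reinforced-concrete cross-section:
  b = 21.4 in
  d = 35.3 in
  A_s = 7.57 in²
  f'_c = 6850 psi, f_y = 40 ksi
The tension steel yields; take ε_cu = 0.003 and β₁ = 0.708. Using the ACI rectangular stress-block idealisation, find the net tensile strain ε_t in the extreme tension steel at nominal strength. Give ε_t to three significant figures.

ε_t ≈ 0.0279

a = A_s f_y/(0.85 f'_c b) = 2.430 in.
β₁ = 0.708, so c = a/β₁ = 2.430/0.708 = 3.432 in.
From the linear strain diagram with ε_cu = 0.003: ε_t = 0.003 (d − c)/c = 0.003 × (35.3 − 3.432)/3.432 = 0.0279.
Since ε_t ≥ 0.005, the section is tension-controlled.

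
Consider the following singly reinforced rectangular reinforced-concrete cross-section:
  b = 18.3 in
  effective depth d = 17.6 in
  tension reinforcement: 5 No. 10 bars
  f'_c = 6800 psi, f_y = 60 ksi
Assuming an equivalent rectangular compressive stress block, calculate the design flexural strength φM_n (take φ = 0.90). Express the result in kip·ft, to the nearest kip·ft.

φM_n ≈ 451 kip·ft

A_s = 5 × 1.27 = 6.35 in².
T = A_s f_y = 6.35 × 60 = 381 kips.
a = T/(0.85 f'_c b) = 381/(0.85 × 6.8 × 18.3) = 3.602 in.
M_n = T(d − a/2) = 381 × (17.6 − 1.801) = 6019.4 kip·in = 6019.4/12 = 501.62 kip·ft.
φM_n = 0.90 × 501.62 = 451.46 kip·ft.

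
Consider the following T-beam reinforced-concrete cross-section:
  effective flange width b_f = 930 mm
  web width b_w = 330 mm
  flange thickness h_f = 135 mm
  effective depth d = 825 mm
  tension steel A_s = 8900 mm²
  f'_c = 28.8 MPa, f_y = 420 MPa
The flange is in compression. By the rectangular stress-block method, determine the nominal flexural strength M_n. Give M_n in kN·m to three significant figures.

Tension: T = A_s f_y = 8900 × 420 = 3738000 N.
Try a within the flange: a = T/(0.85 f'_c b_f) = 3738000/(0.85 × 28.8 × 930) = 164.19 mm.
a = 164.19 > h_f = 135 mm: the block extends into the web. Split into flange-overhang and web parts.
C_f = 0.85 f'_c (b_f − b_w) h_f = 0.85 × 28.8 × (930 − 330) × 135 = 1982880 N.
Remaining web compression depth: a_w = (T − C_f)/(0.85 f'_c b_w) = (3738000 − 1982880)/(0.85 × 28.8 × 330) = 217.26 mm.
M_n = C_f(d − h_f/2) + (T − C_f)(d − a_w/2) = 1982880 × (825 − 67.5) + 1755120 × (825 − 108.63) = 1502.03 + 1257.32 = 2759.35 × 10⁶ N·mm.
M_n = 2759.35 kN·m.

M_n ≈ 2760 kN·m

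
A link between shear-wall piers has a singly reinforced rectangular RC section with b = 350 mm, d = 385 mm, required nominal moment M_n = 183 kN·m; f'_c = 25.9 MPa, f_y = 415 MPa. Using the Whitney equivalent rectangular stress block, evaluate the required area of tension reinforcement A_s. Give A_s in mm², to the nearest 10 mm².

With M_n = 0.85 f'_c a b (d − a/2), solve the quadratic for a:
a = d − √(d² − 2M_n/(0.85 f'_c b)) = 385 − √(385² − 2 × 183×10⁶/(0.85 × 25.9 × 350)) = 67.63 mm.
A_s = 0.85 f'_c a b / f_y = 0.85 × 25.9 × 67.63 × 350 / 415 = 1255.7 mm².

A_s ≈ 1260 mm²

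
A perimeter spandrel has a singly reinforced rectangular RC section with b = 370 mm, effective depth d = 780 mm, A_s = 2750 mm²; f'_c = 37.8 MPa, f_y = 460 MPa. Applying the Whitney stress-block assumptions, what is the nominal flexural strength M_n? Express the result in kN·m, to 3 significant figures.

T = A_s f_y = 2750 × 460 = 1265000 N = 1265 kN.
From C = T: a = T/(0.85 f'_c b) = 1265000/(0.85 × 37.8 × 370) = 106.41 mm.
M_n = T(d − a/2) = 1265 kN × (780 − 53.205) mm = 919.40 kN·m.

M_n ≈ 919 kN·m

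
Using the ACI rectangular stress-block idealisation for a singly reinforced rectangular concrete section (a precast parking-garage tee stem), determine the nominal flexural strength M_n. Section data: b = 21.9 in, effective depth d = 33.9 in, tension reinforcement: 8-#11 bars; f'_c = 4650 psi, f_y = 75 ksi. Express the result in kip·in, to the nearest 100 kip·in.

M_n ≈ 26700 kip·in

A_s = 8 × 1.56 = 12.48 in².
T = A_s f_y = 12.48 × 75 = 936 kips.
a = T/(0.85 f'_c b) = 936/(0.85 × 4.65 × 21.9) = 10.813 in.
M_n = T(d − a/2) = 936 × (33.9 − 5.4065) = 26669.9 kip·in.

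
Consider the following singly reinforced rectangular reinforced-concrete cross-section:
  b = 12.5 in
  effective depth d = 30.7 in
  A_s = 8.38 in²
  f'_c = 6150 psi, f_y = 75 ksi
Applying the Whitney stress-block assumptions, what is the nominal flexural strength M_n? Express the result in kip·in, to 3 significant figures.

M_n ≈ 16300 kip·in

T = A_s f_y = 8.38 × 75 = 628.5 kips.
a = T/(0.85 f'_c b) = 628.5/(0.85 × 6.15 × 12.5) = 9.618 in.
M_n = T(d − a/2) = 628.5 × (30.7 − 4.809) = 16272.5 kip·in.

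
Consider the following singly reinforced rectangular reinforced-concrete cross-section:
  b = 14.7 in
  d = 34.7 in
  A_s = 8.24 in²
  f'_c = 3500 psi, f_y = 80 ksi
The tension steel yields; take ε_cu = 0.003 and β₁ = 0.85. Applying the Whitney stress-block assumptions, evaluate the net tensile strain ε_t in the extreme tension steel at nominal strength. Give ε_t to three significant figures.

ε_t ≈ 0.00287

a = A_s f_y/(0.85 f'_c b) = 15.073 in.
β₁ = 0.85, so c = a/β₁ = 15.073/0.85 = 17.733 in.
From the linear strain diagram with ε_cu = 0.003: ε_t = 0.003 (d − c)/c = 0.003 × (34.7 − 17.733)/17.733 = 0.00287.
ε_t < 0.004 — the section is over-reinforced for flexure under ACI limits.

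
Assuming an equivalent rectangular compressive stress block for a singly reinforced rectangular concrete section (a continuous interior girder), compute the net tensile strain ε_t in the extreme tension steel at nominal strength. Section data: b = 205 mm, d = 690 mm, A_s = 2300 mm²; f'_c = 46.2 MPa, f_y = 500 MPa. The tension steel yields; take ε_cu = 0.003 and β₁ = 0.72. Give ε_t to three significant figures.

ε_t ≈ 0.00743

a = A_s f_y/(0.85 f'_c b) = 142.85 mm.
β₁ = 0.72, so c = a/β₁ = 142.85/0.72 = 198.40 mm.
From the linear strain diagram with ε_cu = 0.003: ε_t = 0.003 (d − c)/c = 0.003 × (690 − 198.40)/198.40 = 0.00743.
Since ε_t ≥ 0.005, the section is tension-controlled.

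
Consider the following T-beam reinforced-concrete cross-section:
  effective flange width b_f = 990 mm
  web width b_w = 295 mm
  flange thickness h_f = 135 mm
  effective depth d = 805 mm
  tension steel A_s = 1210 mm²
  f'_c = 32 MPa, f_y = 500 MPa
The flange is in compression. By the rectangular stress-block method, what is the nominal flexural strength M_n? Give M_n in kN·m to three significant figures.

Tension: T = A_s f_y = 1210 × 500 = 605000 N.
Try a within the flange: a = T/(0.85 f'_c b_f) = 605000/(0.85 × 32 × 990) = 22.47 mm.
Since a = 22.47 ≤ h_f = 135 mm, the stress block lies entirely in the flange; analyse as a rectangular beam of width b_f.
M_n = T(d − a/2) = 605000 × (805 − 11.235) = 480.23 × 10⁶ N·mm.
M_n = 480.23 kN·m.

M_n ≈ 480 kN·m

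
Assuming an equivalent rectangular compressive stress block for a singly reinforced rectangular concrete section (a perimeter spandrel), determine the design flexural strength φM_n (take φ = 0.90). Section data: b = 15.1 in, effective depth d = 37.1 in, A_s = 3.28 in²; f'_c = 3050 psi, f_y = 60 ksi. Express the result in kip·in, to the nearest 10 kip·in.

T = A_s f_y = 3.28 × 60 = 196.8 kips.
a = T/(0.85 f'_c b) = 196.8/(0.85 × 3.05 × 15.1) = 5.027 in.
M_n = T(d − a/2) = 196.8 × (37.1 − 2.5135) = 6806.6 kip·in.
φM_n = 0.90 × 6806.6 = 6125.9 kip·in.

φM_n ≈ 6130 kip·in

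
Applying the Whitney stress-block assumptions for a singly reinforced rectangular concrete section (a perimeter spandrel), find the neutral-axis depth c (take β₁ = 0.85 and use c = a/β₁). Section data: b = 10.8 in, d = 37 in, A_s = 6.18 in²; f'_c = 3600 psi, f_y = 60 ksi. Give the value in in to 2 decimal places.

c ≈ 13.20 in

T = A_s f_y = 6.18 × 60 = 370.8 kips.
a = T/(0.85 f'_c b) = 370.8/(0.85 × 3.6 × 10.8) = 11.2200 in.
With β₁ = 0.85, c = a/β₁ = 11.2200/0.85 = 13.20 in.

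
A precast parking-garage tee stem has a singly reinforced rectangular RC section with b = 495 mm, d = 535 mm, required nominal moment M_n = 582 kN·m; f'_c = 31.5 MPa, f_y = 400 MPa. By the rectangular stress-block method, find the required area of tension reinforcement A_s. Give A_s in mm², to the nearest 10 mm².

A_s ≈ 2970 mm²

With M_n = 0.85 f'_c a b (d − a/2), solve the quadratic for a:
a = d − √(d² − 2M_n/(0.85 f'_c b)) = 535 − √(535² − 2 × 582×10⁶/(0.85 × 31.5 × 495)) = 89.58 mm.
A_s = 0.85 f'_c a b / f_y = 0.85 × 31.5 × 89.58 × 495 / 400 = 2968.1 mm².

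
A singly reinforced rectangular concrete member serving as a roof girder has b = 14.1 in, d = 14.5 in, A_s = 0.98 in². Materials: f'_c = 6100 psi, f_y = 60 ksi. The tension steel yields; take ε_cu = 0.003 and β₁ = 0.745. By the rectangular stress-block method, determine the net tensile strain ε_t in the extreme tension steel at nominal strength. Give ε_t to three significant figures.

ε_t ≈ 0.0373

a = A_s f_y/(0.85 f'_c b) = 0.804 in.
β₁ = 0.745, so c = a/β₁ = 0.804/0.745 = 1.079 in.
From the linear strain diagram with ε_cu = 0.003: ε_t = 0.003 (d − c)/c = 0.003 × (14.5 − 1.079)/1.079 = 0.0373.
Since ε_t ≥ 0.005, the section is tension-controlled.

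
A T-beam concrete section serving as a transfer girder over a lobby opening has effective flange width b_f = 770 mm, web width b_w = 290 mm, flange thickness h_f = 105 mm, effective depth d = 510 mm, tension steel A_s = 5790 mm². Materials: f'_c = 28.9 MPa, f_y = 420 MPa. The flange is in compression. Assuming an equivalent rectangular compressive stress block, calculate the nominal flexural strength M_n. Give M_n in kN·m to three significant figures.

Tension: T = A_s f_y = 5790 × 420 = 2431800 N.
Try a within the flange: a = T/(0.85 f'_c b_f) = 2431800/(0.85 × 28.9 × 770) = 128.56 mm.
a = 128.56 > h_f = 105 mm: the block extends into the web. Split into flange-overhang and web parts.
C_f = 0.85 f'_c (b_f − b_w) h_f = 0.85 × 28.9 × (770 − 290) × 105 = 1238076 N.
Remaining web compression depth: a_w = (T − C_f)/(0.85 f'_c b_w) = (2431800 − 1238076)/(0.85 × 28.9 × 290) = 167.57 mm.
M_n = C_f(d − h_f/2) + (T − C_f)(d − a_w/2) = 1238076 × (510 − 52.5) + 1193724 × (510 − 83.785) = 566.42 + 508.78 = 1075.20 × 10⁶ N·mm.
M_n = 1075.20 kN·m.

M_n ≈ 1080 kN·m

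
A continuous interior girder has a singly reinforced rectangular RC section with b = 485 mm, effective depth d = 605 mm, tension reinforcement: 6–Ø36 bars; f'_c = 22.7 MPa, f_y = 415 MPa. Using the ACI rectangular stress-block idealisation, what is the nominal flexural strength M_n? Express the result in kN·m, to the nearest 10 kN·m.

M_n ≈ 1190 kN·m

A_s = 6 × 1018 = 6108 mm².
T = A_s f_y = 6108 × 415 = 2534820 N = 2534.82 kN.
From C = T: a = T/(0.85 f'_c b) = 2534820/(0.85 × 22.7 × 485) = 270.87 mm.
M_n = T(d − a/2) = 2534.82 kN × (605 − 135.435) mm = 1190.26 kN·m.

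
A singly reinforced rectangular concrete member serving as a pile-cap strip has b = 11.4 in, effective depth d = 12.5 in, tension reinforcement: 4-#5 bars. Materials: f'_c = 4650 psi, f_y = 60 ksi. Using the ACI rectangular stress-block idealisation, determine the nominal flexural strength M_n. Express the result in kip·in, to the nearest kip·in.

M_n ≈ 869 kip·in

A_s = 4 × 0.31 = 1.24 in².
T = A_s f_y = 1.24 × 60 = 74.4 kips.
a = T/(0.85 f'_c b) = 74.4/(0.85 × 4.65 × 11.4) = 1.651 in.
M_n = T(d − a/2) = 74.4 × (12.5 − 0.8255) = 868.6 kip·in.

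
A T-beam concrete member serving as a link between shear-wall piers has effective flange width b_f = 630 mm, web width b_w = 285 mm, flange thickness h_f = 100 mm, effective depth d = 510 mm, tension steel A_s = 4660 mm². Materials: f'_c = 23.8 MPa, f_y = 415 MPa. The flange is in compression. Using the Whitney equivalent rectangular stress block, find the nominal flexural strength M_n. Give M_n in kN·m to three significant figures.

Tension: T = A_s f_y = 4660 × 415 = 1933900 N.
Try a within the flange: a = T/(0.85 f'_c b_f) = 1933900/(0.85 × 23.8 × 630) = 151.74 mm.
a = 151.74 > h_f = 100 mm: the block extends into the web. Split into flange-overhang and web parts.
C_f = 0.85 f'_c (b_f − b_w) h_f = 0.85 × 23.8 × (630 − 285) × 100 = 697935 N.
Remaining web compression depth: a_w = (T − C_f)/(0.85 f'_c b_w) = (1933900 − 697935)/(0.85 × 23.8 × 285) = 214.37 mm.
M_n = C_f(d − h_f/2) + (T − C_f)(d − a_w/2) = 697935 × (510 − 50) + 1235965 × (510 − 107.185) = 321.05 + 497.87 = 818.92 × 10⁶ N·mm.
M_n = 818.92 kN·m.

M_n ≈ 819 kN·m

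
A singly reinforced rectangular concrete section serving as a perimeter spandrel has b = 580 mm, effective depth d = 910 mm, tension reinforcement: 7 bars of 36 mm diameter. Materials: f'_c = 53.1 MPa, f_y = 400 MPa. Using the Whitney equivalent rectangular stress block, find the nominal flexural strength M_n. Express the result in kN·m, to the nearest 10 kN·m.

A_s = 7 × 1018 = 7126 mm².
T = A_s f_y = 7126 × 400 = 2850400 N = 2850.4 kN.
From C = T: a = T/(0.85 f'_c b) = 2850400/(0.85 × 53.1 × 580) = 108.88 mm.
M_n = T(d − a/2) = 2850.4 kN × (910 − 54.44) mm = 2438.69 kN·m.

M_n ≈ 2440 kN·m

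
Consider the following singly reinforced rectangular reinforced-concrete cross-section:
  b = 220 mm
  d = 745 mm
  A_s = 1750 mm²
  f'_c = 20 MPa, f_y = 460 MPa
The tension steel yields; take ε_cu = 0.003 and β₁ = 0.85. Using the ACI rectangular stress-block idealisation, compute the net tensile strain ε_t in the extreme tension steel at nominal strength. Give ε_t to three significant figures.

ε_t ≈ 0.00583

a = A_s f_y/(0.85 f'_c b) = 215.24 mm.
β₁ = 0.85, so c = a/β₁ = 215.24/0.85 = 253.22 mm.
From the linear strain diagram with ε_cu = 0.003: ε_t = 0.003 (d − c)/c = 0.003 × (745 − 253.22)/253.22 = 0.00583.
Since ε_t ≥ 0.005, the section is tension-controlled.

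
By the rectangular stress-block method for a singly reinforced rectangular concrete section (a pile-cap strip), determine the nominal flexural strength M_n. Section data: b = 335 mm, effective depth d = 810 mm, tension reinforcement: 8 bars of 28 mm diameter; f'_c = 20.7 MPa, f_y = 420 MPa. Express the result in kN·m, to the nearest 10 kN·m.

A_s = 8 × 616 = 4928 mm².
T = A_s f_y = 4928 × 420 = 2069760 N = 2069.76 kN.
From C = T: a = T/(0.85 f'_c b) = 2069760/(0.85 × 20.7 × 335) = 351.14 mm.
M_n = T(d − a/2) = 2069.76 kN × (810 − 175.57) mm = 1313.12 kN·m.

M_n ≈ 1310 kN·m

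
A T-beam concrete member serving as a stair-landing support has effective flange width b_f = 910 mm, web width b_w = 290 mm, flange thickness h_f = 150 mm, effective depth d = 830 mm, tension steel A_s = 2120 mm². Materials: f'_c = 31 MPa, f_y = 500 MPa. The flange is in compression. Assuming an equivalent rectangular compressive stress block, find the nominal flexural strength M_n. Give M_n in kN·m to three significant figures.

M_n ≈ 856 kN·m

Tension: T = A_s f_y = 2120 × 500 = 1060000 N.
Try a within the flange: a = T/(0.85 f'_c b_f) = 1060000/(0.85 × 31 × 910) = 44.21 mm.
Since a = 44.21 ≤ h_f = 150 mm, the stress block lies entirely in the flange; analyse as a rectangular beam of width b_f.
M_n = T(d − a/2) = 1060000 × (830 − 22.105) = 856.37 × 10⁶ N·mm.
M_n = 856.37 kN·m.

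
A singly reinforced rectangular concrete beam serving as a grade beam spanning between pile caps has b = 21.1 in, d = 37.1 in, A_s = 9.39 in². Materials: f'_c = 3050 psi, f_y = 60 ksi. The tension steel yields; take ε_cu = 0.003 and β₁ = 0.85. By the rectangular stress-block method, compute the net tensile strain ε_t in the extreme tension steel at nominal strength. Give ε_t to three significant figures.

ε_t ≈ 0.00619

a = A_s f_y/(0.85 f'_c b) = 10.299 in.
β₁ = 0.85, so c = a/β₁ = 10.299/0.85 = 12.116 in.
From the linear strain diagram with ε_cu = 0.003: ε_t = 0.003 (d − c)/c = 0.003 × (37.1 − 12.116)/12.116 = 0.00619.
Since ε_t ≥ 0.005, the section is tension-controlled.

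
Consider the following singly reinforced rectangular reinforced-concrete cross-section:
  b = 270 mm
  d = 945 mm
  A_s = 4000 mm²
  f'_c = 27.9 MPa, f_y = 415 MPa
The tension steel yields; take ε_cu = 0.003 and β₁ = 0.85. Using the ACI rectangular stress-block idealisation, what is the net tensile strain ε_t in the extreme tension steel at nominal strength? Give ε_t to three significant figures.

ε_t ≈ 0.00630

a = A_s f_y/(0.85 f'_c b) = 259.25 mm.
β₁ = 0.85, so c = a/β₁ = 259.25/0.85 = 305.00 mm.
From the linear strain diagram with ε_cu = 0.003: ε_t = 0.003 (d − c)/c = 0.003 × (945 − 305.00)/305.00 = 0.00630.
Since ε_t ≥ 0.005, the section is tension-controlled.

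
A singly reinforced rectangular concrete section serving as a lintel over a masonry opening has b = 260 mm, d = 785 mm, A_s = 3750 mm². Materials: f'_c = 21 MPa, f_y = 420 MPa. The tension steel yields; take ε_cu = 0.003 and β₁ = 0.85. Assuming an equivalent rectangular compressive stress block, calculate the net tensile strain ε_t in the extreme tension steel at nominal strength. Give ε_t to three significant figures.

a = A_s f_y/(0.85 f'_c b) = 339.37 mm.
β₁ = 0.85, so c = a/β₁ = 339.37/0.85 = 399.26 mm.
From the linear strain diagram with ε_cu = 0.003: ε_t = 0.003 (d − c)/c = 0.003 × (785 − 399.26)/399.26 = 0.00290.
ε_t < 0.004 — the section is over-reinforced for flexure under ACI limits.

ε_t ≈ 0.00290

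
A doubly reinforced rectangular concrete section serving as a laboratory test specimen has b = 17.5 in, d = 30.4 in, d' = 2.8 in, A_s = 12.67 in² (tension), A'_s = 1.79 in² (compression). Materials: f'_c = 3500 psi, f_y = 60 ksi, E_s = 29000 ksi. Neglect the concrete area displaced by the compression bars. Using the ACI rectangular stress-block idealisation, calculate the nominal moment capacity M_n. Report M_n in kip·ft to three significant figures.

M_n ≈ 1560 kip·ft

Assume both steels yield.
a = (A_s − A'_s) f_y/(0.85 f'_c b) = (12.67 − 1.79) × 60/(0.85 × 3.5 × 17.5) = 12.539 in.
c = a/β₁ = 12.539/0.85 = 14.752 in; ε'_s = 0.003(c − d')/c = 0.0024 ≥ ε_y = 0.0021, so the compression steel yields.
M_n = (A_s − A'_s) f_y (d − a/2) + A'_s f_y (d − d') = 652.8 × (30.4 − 6.2695) + 107.4 × (30.4 − 2.8) = 15752.4 + 2964.2 = 18716.6 kip·in = 18716.6/12 = 1559.72 kip·ft.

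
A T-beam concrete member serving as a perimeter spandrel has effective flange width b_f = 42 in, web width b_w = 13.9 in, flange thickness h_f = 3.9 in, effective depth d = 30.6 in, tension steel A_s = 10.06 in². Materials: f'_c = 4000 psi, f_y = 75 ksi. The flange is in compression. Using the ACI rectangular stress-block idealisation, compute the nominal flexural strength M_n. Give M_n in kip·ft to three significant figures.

M_n ≈ 1730 kip·ft

Tension: T = A_s f_y = 10.06 × 75 = 754.5 kips.
Try a within the flange: a = T/(0.85 f'_c b_f) = 754.5/(0.85 × 4 × 42) = 5.284 in.
a = 5.284 > h_f = 3.9 in: the block extends into the web. Split into flange-overhang and web parts.
C_f = 0.85 f'_c (b_f − b_w) h_f = 0.85 × 4 × (42 − 13.9) × 3.9 = 372.6 kips.
Remaining web compression depth: a_w = (T − C_f)/(0.85 f'_c b_w) = (754.5 − 372.6)/(0.85 × 4 × 13.9) = 8.081 in.
M_n = C_f(d − h_f/2) + (T − C_f)(d − a_w/2) = 372.6 × (30.6 − 1.95) + 381.9 × (30.6 − 4.0405) = 10675.0 + 10143.1 = 20818.1 kip·in.
M_n = 20818.1/12 = 1734.84 kip·ft.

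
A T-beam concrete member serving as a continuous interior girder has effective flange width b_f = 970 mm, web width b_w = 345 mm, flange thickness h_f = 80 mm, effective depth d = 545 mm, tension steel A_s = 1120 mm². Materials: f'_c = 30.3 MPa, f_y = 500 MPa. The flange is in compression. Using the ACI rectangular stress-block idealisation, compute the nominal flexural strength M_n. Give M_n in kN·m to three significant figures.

Tension: T = A_s f_y = 1120 × 500 = 560000 N.
Try a within the flange: a = T/(0.85 f'_c b_f) = 560000/(0.85 × 30.3 × 970) = 22.42 mm.
Since a = 22.42 ≤ h_f = 80 mm, the stress block lies entirely in the flange; analyse as a rectangular beam of width b_f.
M_n = T(d − a/2) = 560000 × (545 − 11.21) = 298.92 × 10⁶ N·mm.
M_n = 298.92 kN·m.

M_n ≈ 299 kN·m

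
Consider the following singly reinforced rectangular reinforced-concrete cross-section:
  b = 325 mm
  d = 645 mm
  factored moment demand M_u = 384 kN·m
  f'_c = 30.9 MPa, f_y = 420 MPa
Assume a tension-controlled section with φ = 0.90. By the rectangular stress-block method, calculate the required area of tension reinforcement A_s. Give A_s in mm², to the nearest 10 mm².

M_n = M_u/φ = 384/0.90 = 426.667 kN·m.
With M_n = 0.85 f'_c a b (d − a/2), solve the quadratic for a:
a = d − √(d² − 2M_n/(0.85 f'_c b)) = 645 − √(645² − 2 × 426.667×10⁶/(0.85 × 30.9 × 325)) = 82.81 mm.
A_s = 0.85 f'_c a b / f_y = 0.85 × 30.9 × 82.81 × 325 / 420 = 1683.0 mm².

A_s ≈ 1680 mm²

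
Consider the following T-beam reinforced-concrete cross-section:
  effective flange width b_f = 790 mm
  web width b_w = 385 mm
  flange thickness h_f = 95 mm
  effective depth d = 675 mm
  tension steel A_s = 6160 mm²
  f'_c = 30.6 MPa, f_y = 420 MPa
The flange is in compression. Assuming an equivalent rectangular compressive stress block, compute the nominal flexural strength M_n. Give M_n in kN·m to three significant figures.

M_n ≈ 1570 kN·m

Tension: T = A_s f_y = 6160 × 420 = 2587200 N.
Try a within the flange: a = T/(0.85 f'_c b_f) = 2587200/(0.85 × 30.6 × 790) = 125.91 mm.
a = 125.91 > h_f = 95 mm: the block extends into the web. Split into flange-overhang and web parts.
C_f = 0.85 f'_c (b_f − b_w) h_f = 0.85 × 30.6 × (790 − 385) × 95 = 1000735 N.
Remaining web compression depth: a_w = (T − C_f)/(0.85 f'_c b_w) = (2587200 − 1000735)/(0.85 × 30.6 × 385) = 158.43 mm.
M_n = C_f(d − h_f/2) + (T − C_f)(d − a_w/2) = 1000735 × (675 − 47.5) + 1586465 × (675 − 79.215) = 627.96 + 945.19 = 1573.15 × 10⁶ N·mm.
M_n = 1573.15 kN·m.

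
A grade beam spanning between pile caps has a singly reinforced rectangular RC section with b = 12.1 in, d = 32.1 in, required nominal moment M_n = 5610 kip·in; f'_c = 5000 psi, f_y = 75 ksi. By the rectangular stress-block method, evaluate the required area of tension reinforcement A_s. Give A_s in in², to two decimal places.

From M_n = 0.85 f'_c a b (d − a/2):
a = d − √(d² − 2M_n/(0.85 f'_c b)) = 32.1 − √(32.1² − 2 × 5610/(0.85 × 5 × 12.1)) = 3.600 in.
A_s = 0.85 f'_c a b / f_y = 0.85 × 5 × 3.600 × 12.1 / 75 = 2.468 in².

A_s ≈ 2.47 in²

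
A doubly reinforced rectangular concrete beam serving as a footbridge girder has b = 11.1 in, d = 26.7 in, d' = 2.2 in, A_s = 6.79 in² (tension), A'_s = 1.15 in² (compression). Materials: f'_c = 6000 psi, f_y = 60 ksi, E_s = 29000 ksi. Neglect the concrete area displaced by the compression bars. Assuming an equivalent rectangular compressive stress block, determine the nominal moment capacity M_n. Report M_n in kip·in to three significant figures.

M_n ≈ 9710 kip·in

Assume both steels yield.
a = (A_s − A'_s) f_y/(0.85 f'_c b) = (6.79 − 1.15) × 60/(0.85 × 6 × 11.1) = 5.978 in.
c = a/β₁ = 5.978/0.75 = 7.971 in; ε'_s = 0.003(c − d')/c = 0.0022 ≥ ε_y = 0.0021, so the compression steel yields.
M_n = (A_s − A'_s) f_y (d − a/2) + A'_s f_y (d − d') = 338.4 × (26.7 − 2.989) + 69 × (26.7 − 2.2) = 8023.8 + 1690.5 = 9714.3 kip·in.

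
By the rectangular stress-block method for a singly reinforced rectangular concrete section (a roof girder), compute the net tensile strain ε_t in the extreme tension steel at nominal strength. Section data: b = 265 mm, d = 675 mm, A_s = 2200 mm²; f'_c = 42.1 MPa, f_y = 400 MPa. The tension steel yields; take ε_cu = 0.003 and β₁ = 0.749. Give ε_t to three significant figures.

a = A_s f_y/(0.85 f'_c b) = 92.80 mm.
β₁ = 0.749, so c = a/β₁ = 92.80/0.749 = 123.90 mm.
From the linear strain diagram with ε_cu = 0.003: ε_t = 0.003 (d − c)/c = 0.003 × (675 − 123.90)/123.90 = 0.0133.
Since ε_t ≥ 0.005, the section is tension-controlled.

ε_t ≈ 0.0133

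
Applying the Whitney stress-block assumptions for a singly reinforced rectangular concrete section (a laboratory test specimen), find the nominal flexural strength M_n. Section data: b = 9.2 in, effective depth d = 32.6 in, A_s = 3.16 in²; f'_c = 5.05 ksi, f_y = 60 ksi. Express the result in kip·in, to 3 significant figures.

M_n ≈ 5730 kip·in

T = A_s f_y = 3.16 × 60 = 189.6 kips.
a = T/(0.85 f'_c b) = 189.6/(0.85 × 5.05 × 9.2) = 4.801 in.
M_n = T(d − a/2) = 189.6 × (32.6 − 2.4005) = 5725.8 kip·in.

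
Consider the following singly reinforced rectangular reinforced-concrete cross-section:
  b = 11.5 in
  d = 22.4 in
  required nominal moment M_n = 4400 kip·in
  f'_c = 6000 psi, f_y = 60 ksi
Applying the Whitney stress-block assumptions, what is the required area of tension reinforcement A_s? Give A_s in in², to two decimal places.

A_s ≈ 3.56 in²

From M_n = 0.85 f'_c a b (d − a/2):
a = d − √(d² − 2M_n/(0.85 f'_c b)) = 22.4 − √(22.4² − 2 × 4400/(0.85 × 6 × 11.5)) = 3.646 in.
A_s = 0.85 f'_c a b / f_y = 0.85 × 6 × 3.646 × 11.5 / 60 = 3.564 in².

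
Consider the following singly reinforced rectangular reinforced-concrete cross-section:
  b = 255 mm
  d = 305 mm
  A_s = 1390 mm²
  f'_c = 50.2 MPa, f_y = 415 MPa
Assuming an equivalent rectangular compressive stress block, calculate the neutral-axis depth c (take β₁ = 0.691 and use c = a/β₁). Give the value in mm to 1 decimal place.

T = A_s f_y = 1390 × 415 = 576850 N = 576.85 kN.
Setting C = 0.85 f'_c a b equal to T: a = 576850/(0.85 × 50.2 × 255) = 53.015 mm.
With β₁ = 0.691, c = a/β₁ = 53.015/0.691 = 76.7 mm.

c ≈ 76.7 mm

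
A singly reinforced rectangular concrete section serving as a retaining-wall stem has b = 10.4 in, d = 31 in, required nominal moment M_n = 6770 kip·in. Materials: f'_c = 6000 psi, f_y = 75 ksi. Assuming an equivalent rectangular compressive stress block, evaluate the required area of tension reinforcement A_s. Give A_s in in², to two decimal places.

A_s ≈ 3.14 in²

From M_n = 0.85 f'_c a b (d − a/2):
a = d − √(d² − 2M_n/(0.85 f'_c b)) = 31 − √(31² − 2 × 6770/(0.85 × 6 × 10.4)) = 4.435 in.
A_s = 0.85 f'_c a b / f_y = 0.85 × 6 × 4.435 × 10.4 / 75 = 3.136 in².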